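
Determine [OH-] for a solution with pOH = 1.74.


[OH-] = 10^(-pOH)
[OH-] = 10^(-1.74)
[OH-] = 0.0182 M

0.0182 M


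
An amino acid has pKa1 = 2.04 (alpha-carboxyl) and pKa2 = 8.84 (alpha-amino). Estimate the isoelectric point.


pI = (pKa1 + pKa2) / 2
pI = (2.04 + 8.84) / 2
pI = 5.44

5.44


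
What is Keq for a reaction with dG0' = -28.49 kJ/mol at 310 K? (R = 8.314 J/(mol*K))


Keq = exp(-dG0 * 1000 / (R * T))
Keq = exp(-(-28.49) * 1000 / (8.314 * 310))
Keq = 63198.2855

63198.2855


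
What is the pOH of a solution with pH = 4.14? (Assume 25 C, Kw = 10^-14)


pOH = 14 - pH
pOH = 14 - 4.14
pOH = 9.86

9.86


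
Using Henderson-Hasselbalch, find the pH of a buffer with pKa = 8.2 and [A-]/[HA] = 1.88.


pH = pKa + log10([A-]/[HA])
pH = 8.2 + log10(1.88)
pH = 8.4742

8.4742


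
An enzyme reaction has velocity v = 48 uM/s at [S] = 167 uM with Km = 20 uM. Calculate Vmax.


Vmax = v * (Km + [S]) / [S]
Vmax = 48 * (20 + 167) / 167
Vmax = 53.7485 uM/s

53.7485 uM/s


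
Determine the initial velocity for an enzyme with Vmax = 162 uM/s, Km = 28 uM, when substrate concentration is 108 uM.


v = Vmax * [S] / (Km + [S])
v = 162 * 108 / (28 + 108)
v = 128.6471 uM/s

128.6471 uM/s


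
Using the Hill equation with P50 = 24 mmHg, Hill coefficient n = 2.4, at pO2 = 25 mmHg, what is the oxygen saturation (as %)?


Y = pO2^n / (P50^n + pO2^n)
Y = 25^2.4 / (24^2.4 + 25^2.4)
Y = 52.45%

52.45%


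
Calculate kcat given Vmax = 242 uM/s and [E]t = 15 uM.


kcat = Vmax / [E]t
kcat = 242 / 15
kcat = 16.1333 s^-1

16.1333 s^-1


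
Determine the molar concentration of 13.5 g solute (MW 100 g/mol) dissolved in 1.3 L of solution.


C = (mass / MW) / volume
C = (13.5 / 100) / 1.3
C = 0.1038 M

0.1038 M


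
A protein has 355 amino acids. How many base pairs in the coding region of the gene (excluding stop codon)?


Each amino acid = 1 codon = 3 bp
bp = 355 * 3 = 1065 bp

1065 bp


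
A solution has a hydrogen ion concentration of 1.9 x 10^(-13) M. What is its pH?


pH = -log10([H+])
pH = -log10(1.9 x 10^(-13))
pH = 12.7212

12.7212


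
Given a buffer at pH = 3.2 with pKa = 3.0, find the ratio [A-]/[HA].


[A-]/[HA] = 10^(pH - pKa)
= 10^(3.2 - 3.0)
= 1.5849

1.5849


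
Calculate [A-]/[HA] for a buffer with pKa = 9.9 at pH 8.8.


[A-]/[HA] = 10^(pH - pKa)
= 10^(8.8 - 9.9)
= 0.0794

0.0794


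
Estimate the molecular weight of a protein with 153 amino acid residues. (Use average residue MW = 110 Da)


MW = n_residues * 110 Da
MW = 153 * 110
MW = 16830 Da

16830 Da


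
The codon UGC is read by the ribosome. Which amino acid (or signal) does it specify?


Standard genetic code lookup.
Codon UGC -> Cys

Cys


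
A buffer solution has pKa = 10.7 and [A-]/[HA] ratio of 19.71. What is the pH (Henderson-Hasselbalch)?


pH = pKa + log10([A-]/[HA])
pH = 10.7 + log10(19.71)
pH = 11.9947

11.9947


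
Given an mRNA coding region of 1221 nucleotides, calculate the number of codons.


codons = nucleotides / 3
codons = 1221 / 3 = 407

407


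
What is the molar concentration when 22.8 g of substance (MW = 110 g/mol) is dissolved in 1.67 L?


C = (mass / MW) / volume
C = (22.8 / 110) / 1.67
C = 0.1241 M

0.1241 M


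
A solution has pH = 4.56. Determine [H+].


[H+] = 10^(-pH)
[H+] = 10^(-4.56)
[H+] = 2.754e-05 M

2.754e-05 M


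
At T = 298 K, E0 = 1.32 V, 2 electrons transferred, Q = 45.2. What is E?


E = E0 - (RT/nF) * ln(Q)
E = 1.32 - (8.314 * 298 / (2 * 96485)) * ln(45.2)
E = 1.2711 V

1.2711 V


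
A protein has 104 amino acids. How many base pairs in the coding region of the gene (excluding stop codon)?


Each amino acid = 1 codon = 3 bp
bp = 104 * 3 = 312 bp

312 bp


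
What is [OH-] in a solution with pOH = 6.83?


[OH-] = 10^(-pOH)
[OH-] = 10^(-6.83)
[OH-] = 1.479e-07 M

1.479e-07 M


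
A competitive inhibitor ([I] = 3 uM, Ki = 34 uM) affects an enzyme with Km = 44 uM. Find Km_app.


Km_app = Km * (1 + [I]/Ki)
Km_app = 44 * (1 + 3/34)
Km_app = 47.8824 uM

47.8824 uM


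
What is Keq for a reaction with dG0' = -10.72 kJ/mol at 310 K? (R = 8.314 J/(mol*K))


Keq = exp(-dG0 * 1000 / (R * T))
Keq = exp(-(-10.72) * 1000 / (8.314 * 310))
Keq = 64.0284

64.0284


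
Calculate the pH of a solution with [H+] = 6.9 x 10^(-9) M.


pH = -log10([H+])
pH = -log10(6.9 x 10^(-9))
pH = 8.1612

8.1612


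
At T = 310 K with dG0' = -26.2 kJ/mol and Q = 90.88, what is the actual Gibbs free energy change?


dG = dG0' + RT * ln(Q) / 1000
dG = -26.2 + 8.314 * 310 * ln(90.88) / 1000
dG = -14.5774 kJ/mol

-14.5774 kJ/mol


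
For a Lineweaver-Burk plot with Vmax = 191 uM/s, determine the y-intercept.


y-intercept = 1/Vmax
= 1/191
= 0.0052 s/uM

0.0052 s/uM


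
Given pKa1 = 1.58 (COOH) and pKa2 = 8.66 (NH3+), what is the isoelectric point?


pI = (pKa1 + pKa2) / 2
pI = (1.58 + 8.66) / 2
pI = 5.12

5.12


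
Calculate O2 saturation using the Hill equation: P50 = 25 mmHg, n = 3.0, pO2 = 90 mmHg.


Y = pO2^n / (P50^n + pO2^n)
Y = 90^3.0 / (25^3.0 + 90^3.0)
Y = 97.9%

97.9%


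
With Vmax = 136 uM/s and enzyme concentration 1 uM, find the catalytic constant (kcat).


kcat = Vmax / [E]t
kcat = 136 / 1
kcat = 136.0 s^-1

136.0 s^-1


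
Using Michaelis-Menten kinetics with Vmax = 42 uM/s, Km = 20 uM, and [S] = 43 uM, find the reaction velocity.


v = Vmax * [S] / (Km + [S])
v = 42 * 43 / (20 + 43)
v = 28.6667 uM/s

28.6667 uM/s


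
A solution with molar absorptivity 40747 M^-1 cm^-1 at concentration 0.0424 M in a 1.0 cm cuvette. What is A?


A = epsilon * c * l
A = 40747 * 0.0424 * 1.0
A = 1727.6728

1727.6728


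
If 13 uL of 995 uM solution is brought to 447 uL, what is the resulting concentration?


C2 = C1 * V1 / V2
C2 = 995 * 13 / 447
C2 = 28.9374 uM

28.9374 uM


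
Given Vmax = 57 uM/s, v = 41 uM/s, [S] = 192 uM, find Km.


Km = [S] * (Vmax - v) / v
Km = 192 * (57 - 41) / 41
Km = 74.9268 uM

74.9268 uM


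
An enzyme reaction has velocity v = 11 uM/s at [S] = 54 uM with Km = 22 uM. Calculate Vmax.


Vmax = v * (Km + [S]) / [S]
Vmax = 11 * (22 + 54) / 54
Vmax = 15.4815 uM/s

15.4815 uM/s


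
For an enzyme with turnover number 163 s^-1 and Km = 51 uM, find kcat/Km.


Catalytic efficiency = kcat / Km
= 163 / 51
= 3.1961 uM^-1*s^-1

3.1961 uM^-1*s^-1


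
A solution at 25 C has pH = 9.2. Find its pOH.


pOH = 14 - pH
pOH = 14 - 9.2
pOH = 4.8

4.8


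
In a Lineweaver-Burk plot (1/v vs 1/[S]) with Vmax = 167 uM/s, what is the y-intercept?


y-intercept = 1/Vmax
= 1/167
= 0.006 s/uM

0.006 s/uM


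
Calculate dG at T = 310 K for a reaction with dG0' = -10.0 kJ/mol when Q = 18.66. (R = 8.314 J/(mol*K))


dG = dG0' + RT * ln(Q) / 1000
dG = -10.0 + 8.314 * 310 * ln(18.66) / 1000
dG = -2.4577 kJ/mol

-2.4577 kJ/mol


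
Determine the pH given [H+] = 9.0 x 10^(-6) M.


pH = -log10([H+])
pH = -log10(9.0 x 10^(-6))
pH = 5.0458

5.0458


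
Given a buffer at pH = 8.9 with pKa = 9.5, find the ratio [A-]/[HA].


[A-]/[HA] = 10^(pH - pKa)
= 10^(8.9 - 9.5)
= 0.2512

0.2512


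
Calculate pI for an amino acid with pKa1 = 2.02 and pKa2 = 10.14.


pI = (pKa1 + pKa2) / 2
pI = (2.02 + 10.14) / 2
pI = 6.08

6.08


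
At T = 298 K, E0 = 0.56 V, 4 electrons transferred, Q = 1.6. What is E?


E = E0 - (RT/nF) * ln(Q)
E = 0.56 - (8.314 * 298 / (4 * 96485)) * ln(1.6)
E = 0.557 V

0.557 V


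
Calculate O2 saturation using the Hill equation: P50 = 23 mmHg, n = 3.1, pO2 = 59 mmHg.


Y = pO2^n / (P50^n + pO2^n)
Y = 59^3.1 / (23^3.1 + 59^3.1)
Y = 94.88%

94.88%


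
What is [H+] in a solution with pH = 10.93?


[H+] = 10^(-pH)
[H+] = 10^(-10.93)
[H+] = 1.175e-11 M

1.175e-11 M


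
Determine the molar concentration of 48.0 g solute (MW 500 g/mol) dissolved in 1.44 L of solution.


C = (mass / MW) / volume
C = (48.0 / 500) / 1.44
C = 0.0667 M

0.0667 M


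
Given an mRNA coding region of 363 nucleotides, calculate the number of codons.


codons = nucleotides / 3
codons = 363 / 3 = 121

121


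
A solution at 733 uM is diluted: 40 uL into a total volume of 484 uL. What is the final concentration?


C2 = C1 * V1 / V2
C2 = 733 * 40 / 484
C2 = 60.5785 uM

60.5785 uM


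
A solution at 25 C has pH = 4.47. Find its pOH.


pOH = 14 - pH
pOH = 14 - 4.47
pOH = 9.53

9.53


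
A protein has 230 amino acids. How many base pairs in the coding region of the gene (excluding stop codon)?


Each amino acid = 1 codon = 3 bp
bp = 230 * 3 = 690 bp

690 bp


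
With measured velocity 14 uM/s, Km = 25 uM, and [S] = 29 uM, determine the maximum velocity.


Vmax = v * (Km + [S]) / [S]
Vmax = 14 * (25 + 29) / 29
Vmax = 26.069 uM/s

26.069 uM/s


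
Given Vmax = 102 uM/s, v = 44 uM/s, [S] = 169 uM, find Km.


Km = [S] * (Vmax - v) / v
Km = 169 * (102 - 44) / 44
Km = 222.7727 uM

222.7727 uM


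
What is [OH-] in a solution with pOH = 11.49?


[OH-] = 10^(-pOH)
[OH-] = 10^(-11.49)
[OH-] = 3.236e-12 M

3.236e-12 M


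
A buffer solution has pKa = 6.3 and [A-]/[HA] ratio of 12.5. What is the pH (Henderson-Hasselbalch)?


pH = pKa + log10([A-]/[HA])
pH = 6.3 + log10(12.5)
pH = 7.3969

7.3969


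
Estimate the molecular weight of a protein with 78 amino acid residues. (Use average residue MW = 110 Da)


MW = n_residues * 110 Da
MW = 78 * 110
MW = 8580 Da

8580 Da


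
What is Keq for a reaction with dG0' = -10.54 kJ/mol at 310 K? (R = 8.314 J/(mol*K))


Keq = exp(-dG0 * 1000 / (R * T))
Keq = exp(-(-10.54) * 1000 / (8.314 * 310))
Keq = 59.7093

59.7093


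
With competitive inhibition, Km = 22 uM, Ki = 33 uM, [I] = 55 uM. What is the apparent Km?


Km_app = Km * (1 + [I]/Ki)
Km_app = 22 * (1 + 55/33)
Km_app = 58.6667 uM

58.6667 uM


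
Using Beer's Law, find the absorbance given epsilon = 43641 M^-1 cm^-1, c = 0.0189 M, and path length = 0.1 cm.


A = epsilon * c * l
A = 43641 * 0.0189 * 0.1
A = 82.4815

82.4815


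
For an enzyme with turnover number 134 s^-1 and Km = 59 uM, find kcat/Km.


Catalytic efficiency = kcat / Km
= 134 / 59
= 2.2712 uM^-1*s^-1

2.2712 uM^-1*s^-1


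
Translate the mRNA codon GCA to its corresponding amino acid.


Standard genetic code lookup.
Codon GCA -> Ala

Ala


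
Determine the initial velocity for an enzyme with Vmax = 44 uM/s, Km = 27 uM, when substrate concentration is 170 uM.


v = Vmax * [S] / (Km + [S])
v = 44 * 170 / (27 + 170)
v = 37.9695 uM/s

37.9695 uM/s


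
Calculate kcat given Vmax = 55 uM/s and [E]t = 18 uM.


kcat = Vmax / [E]t
kcat = 55 / 18
kcat = 3.0556 s^-1

3.0556 s^-1


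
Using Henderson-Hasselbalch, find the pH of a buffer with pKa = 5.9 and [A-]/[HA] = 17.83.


pH = pKa + log10([A-]/[HA])
pH = 5.9 + log10(17.83)
pH = 7.1512

7.1512


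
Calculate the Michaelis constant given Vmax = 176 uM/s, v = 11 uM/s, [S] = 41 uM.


Km = [S] * (Vmax - v) / v
Km = 41 * (176 - 11) / 11
Km = 615.0 uM

615.0 uM


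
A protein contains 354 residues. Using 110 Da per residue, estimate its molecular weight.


MW = n_residues * 110 Da
MW = 354 * 110
MW = 38940 Da

38940 Da


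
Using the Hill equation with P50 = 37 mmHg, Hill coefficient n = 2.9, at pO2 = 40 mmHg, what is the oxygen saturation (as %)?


Y = pO2^n / (P50^n + pO2^n)
Y = 40^2.9 / (37^2.9 + 40^2.9)
Y = 55.63%

55.63%


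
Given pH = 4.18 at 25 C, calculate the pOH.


pOH = 14 - pH
pOH = 14 - 4.18
pOH = 9.82

9.82


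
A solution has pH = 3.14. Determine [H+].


[H+] = 10^(-pH)
[H+] = 10^(-3.14)
[H+] = 7.244e-04 M

7.244e-04 M


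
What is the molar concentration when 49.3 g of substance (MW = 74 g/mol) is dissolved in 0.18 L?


C = (mass / MW) / volume
C = (49.3 / 74) / 0.18
C = 3.7012 M

3.7012 M


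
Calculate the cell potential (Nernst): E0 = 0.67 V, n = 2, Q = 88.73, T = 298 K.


E = E0 - (RT/nF) * ln(Q)
E = 0.67 - (8.314 * 298 / (2 * 96485)) * ln(88.73)
E = 0.6124 V

0.6124 V


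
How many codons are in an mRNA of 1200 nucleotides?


codons = nucleotides / 3
codons = 1200 / 3 = 400

400


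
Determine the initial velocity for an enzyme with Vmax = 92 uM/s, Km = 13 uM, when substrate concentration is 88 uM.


v = Vmax * [S] / (Km + [S])
v = 92 * 88 / (13 + 88)
v = 80.1584 uM/s

80.1584 uM/s


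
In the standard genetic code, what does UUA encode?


Standard genetic code lookup.
Codon UUA -> Leu

Leu


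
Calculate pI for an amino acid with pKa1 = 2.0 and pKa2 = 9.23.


pI = (pKa1 + pKa2) / 2
pI = (2.0 + 9.23) / 2
pI = 5.615

5.615


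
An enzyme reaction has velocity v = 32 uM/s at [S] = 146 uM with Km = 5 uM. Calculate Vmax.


Vmax = v * (Km + [S]) / [S]
Vmax = 32 * (5 + 146) / 146
Vmax = 33.0959 uM/s

33.0959 uM/s


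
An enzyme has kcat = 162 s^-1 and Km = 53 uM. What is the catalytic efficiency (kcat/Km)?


Catalytic efficiency = kcat / Km
= 162 / 53
= 3.0566 uM^-1*s^-1

3.0566 uM^-1*s^-1


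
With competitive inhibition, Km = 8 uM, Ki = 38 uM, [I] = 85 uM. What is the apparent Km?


Km_app = Km * (1 + [I]/Ki)
Km_app = 8 * (1 + 85/38)
Km_app = 25.8947 uM

25.8947 uM


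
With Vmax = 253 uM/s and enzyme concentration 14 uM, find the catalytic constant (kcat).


kcat = Vmax / [E]t
kcat = 253 / 14
kcat = 18.0714 s^-1

18.0714 s^-1


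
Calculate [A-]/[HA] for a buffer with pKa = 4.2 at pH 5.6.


[A-]/[HA] = 10^(pH - pKa)
= 10^(5.6 - 4.2)
= 25.1189

25.1189


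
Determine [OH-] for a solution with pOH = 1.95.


[OH-] = 10^(-pOH)
[OH-] = 10^(-1.95)
[OH-] = 0.0112 M

0.0112 M


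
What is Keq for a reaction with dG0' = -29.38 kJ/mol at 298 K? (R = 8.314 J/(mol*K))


Keq = exp(-dG0 * 1000 / (R * T))
Keq = exp(-(-29.38) * 1000 / (8.314 * 298))
Keq = 141263.7422

141263.7422


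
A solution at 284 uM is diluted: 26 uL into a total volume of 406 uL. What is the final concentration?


C2 = C1 * V1 / V2
C2 = 284 * 26 / 406
C2 = 18.1872 uM

18.1872 uM


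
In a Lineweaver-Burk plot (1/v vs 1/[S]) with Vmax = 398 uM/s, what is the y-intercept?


y-intercept = 1/Vmax
= 1/398
= 0.0025 s/uM

0.0025 s/uM


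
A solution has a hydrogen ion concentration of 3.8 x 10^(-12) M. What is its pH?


pH = -log10([H+])
pH = -log10(3.8 x 10^(-12))
pH = 11.4202

11.4202


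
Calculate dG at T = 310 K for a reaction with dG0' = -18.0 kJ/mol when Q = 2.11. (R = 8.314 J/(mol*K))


dG = dG0' + RT * ln(Q) / 1000
dG = -18.0 + 8.314 * 310 * ln(2.11) / 1000
dG = -16.0755 kJ/mol

-16.0755 kJ/mol


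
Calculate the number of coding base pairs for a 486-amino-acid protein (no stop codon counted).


Each amino acid = 1 codon = 3 bp
bp = 486 * 3 = 1458 bp

1458 bp


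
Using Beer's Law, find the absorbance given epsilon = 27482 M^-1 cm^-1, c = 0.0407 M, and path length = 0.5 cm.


A = epsilon * c * l
A = 27482 * 0.0407 * 0.5
A = 559.2587

559.2587


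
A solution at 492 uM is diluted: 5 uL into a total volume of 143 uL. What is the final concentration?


C2 = C1 * V1 / V2
C2 = 492 * 5 / 143
C2 = 17.2028 uM

17.2028 uM


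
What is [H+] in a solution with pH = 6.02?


[H+] = 10^(-pH)
[H+] = 10^(-6.02)
[H+] = 9.550e-07 M

9.550e-07 M


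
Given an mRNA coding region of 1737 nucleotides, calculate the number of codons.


codons = nucleotides / 3
codons = 1737 / 3 = 579

579


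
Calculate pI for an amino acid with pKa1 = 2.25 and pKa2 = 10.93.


pI = (pKa1 + pKa2) / 2
pI = (2.25 + 10.93) / 2
pI = 6.59

6.59


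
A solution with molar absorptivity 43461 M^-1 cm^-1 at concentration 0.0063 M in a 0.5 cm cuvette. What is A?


A = epsilon * c * l
A = 43461 * 0.0063 * 0.5
A = 136.9022

136.9022


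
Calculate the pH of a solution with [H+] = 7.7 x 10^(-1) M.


pH = -log10([H+])
pH = -log10(7.7 x 10^(-1))
pH = 0.1135

0.1135


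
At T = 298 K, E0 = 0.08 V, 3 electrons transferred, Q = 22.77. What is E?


E = E0 - (RT/nF) * ln(Q)
E = 0.08 - (8.314 * 298 / (3 * 96485)) * ln(22.77)
E = 0.0532 V

0.0532 V


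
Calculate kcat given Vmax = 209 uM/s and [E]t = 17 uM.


kcat = Vmax / [E]t
kcat = 209 / 17
kcat = 12.2941 s^-1

12.2941 s^-1


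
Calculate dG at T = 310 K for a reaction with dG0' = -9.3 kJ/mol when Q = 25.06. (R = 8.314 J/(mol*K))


dG = dG0' + RT * ln(Q) / 1000
dG = -9.3 + 8.314 * 310 * ln(25.06) / 1000
dG = -0.9977 kJ/mol

-0.9977 kJ/mol


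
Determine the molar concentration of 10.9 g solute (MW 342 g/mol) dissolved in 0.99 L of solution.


C = (mass / MW) / volume
C = (10.9 / 342) / 0.99
C = 0.0322 M

0.0322 M


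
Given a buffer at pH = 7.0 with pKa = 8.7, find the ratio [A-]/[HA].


[A-]/[HA] = 10^(pH - pKa)
= 10^(7.0 - 8.7)
= 0.02

0.02


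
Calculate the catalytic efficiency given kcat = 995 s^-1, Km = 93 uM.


Catalytic efficiency = kcat / Km
= 995 / 93
= 10.6989 uM^-1*s^-1

10.6989 uM^-1*s^-1


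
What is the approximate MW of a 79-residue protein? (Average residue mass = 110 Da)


MW = n_residues * 110 Da
MW = 79 * 110
MW = 8690 Da

8690 Da


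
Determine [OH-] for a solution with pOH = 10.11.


[OH-] = 10^(-pOH)
[OH-] = 10^(-10.11)
[OH-] = 7.762e-11 M

7.762e-11 M


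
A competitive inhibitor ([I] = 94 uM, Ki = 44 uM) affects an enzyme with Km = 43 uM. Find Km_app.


Km_app = Km * (1 + [I]/Ki)
Km_app = 43 * (1 + 94/44)
Km_app = 134.8636 uM

134.8636 uM


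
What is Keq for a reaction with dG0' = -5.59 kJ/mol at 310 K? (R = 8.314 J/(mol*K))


Keq = exp(-dG0 * 1000 / (R * T))
Keq = exp(-(-5.59) * 1000 / (8.314 * 310))
Keq = 8.7487

8.7487


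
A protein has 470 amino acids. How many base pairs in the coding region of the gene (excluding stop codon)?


Each amino acid = 1 codon = 3 bp
bp = 470 * 3 = 1410 bp

1410 bp


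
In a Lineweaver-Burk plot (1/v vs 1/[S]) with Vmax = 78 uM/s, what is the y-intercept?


y-intercept = 1/Vmax
= 1/78
= 0.0128 s/uM

0.0128 s/uM


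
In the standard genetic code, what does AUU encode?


Standard genetic code lookup.
Codon AUU -> Ile

Ile


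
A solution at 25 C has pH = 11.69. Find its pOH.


pOH = 14 - pH
pOH = 14 - 11.69
pOH = 2.31

2.31


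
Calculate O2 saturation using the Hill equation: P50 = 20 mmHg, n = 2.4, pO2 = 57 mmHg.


Y = pO2^n / (P50^n + pO2^n)
Y = 57^2.4 / (20^2.4 + 57^2.4)
Y = 92.51%

92.51%


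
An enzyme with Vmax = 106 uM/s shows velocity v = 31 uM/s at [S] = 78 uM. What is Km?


Km = [S] * (Vmax - v) / v
Km = 78 * (106 - 31) / 31
Km = 188.7097 uM

188.7097 uM


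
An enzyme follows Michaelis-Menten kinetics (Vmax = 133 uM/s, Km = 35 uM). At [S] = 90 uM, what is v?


v = Vmax * [S] / (Km + [S])
v = 133 * 90 / (35 + 90)
v = 95.76 uM/s

95.76 uM/s


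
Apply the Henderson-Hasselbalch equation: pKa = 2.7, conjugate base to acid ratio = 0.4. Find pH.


pH = pKa + log10([A-]/[HA])
pH = 2.7 + log10(0.4)
pH = 2.3021

2.3021


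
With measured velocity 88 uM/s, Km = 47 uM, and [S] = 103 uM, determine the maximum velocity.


Vmax = v * (Km + [S]) / [S]
Vmax = 88 * (47 + 103) / 103
Vmax = 128.1553 uM/s

128.1553 uM/s


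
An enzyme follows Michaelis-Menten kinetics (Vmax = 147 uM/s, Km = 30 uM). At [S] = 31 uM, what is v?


v = Vmax * [S] / (Km + [S])
v = 147 * 31 / (30 + 31)
v = 74.7049 uM/s

74.7049 uM/s


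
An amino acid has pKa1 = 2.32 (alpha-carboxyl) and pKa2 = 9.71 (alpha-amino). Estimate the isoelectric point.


pI = (pKa1 + pKa2) / 2
pI = (2.32 + 9.71) / 2
pI = 6.015

6.015


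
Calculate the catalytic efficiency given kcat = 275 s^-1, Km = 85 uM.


Catalytic efficiency = kcat / Km
= 275 / 85
= 3.2353 uM^-1*s^-1

3.2353 uM^-1*s^-1


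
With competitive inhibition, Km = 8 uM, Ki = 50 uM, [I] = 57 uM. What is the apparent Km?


Km_app = Km * (1 + [I]/Ki)
Km_app = 8 * (1 + 57/50)
Km_app = 17.12 uM

17.12 uM


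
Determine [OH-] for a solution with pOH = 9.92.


[OH-] = 10^(-pOH)
[OH-] = 10^(-9.92)
[OH-] = 1.202e-10 M

1.202e-10 M


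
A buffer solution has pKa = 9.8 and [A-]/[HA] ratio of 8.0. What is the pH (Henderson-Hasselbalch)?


pH = pKa + log10([A-]/[HA])
pH = 9.8 + log10(8.0)
pH = 10.7031

10.7031


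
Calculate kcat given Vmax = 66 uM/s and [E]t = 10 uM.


kcat = Vmax / [E]t
kcat = 66 / 10
kcat = 6.6 s^-1

6.6 s^-1


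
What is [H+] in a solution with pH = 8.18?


[H+] = 10^(-pH)
[H+] = 10^(-8.18)
[H+] = 6.607e-09 M

6.607e-09 M


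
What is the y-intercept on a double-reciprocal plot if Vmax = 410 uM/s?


y-intercept = 1/Vmax
= 1/410
= 0.0024 s/uM

0.0024 s/uM


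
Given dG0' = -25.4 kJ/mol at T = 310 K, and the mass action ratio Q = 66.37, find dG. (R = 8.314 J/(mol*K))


dG = dG0' + RT * ln(Q) / 1000
dG = -25.4 + 8.314 * 310 * ln(66.37) / 1000
dG = -14.5874 kJ/mol

-14.5874 kJ/mol


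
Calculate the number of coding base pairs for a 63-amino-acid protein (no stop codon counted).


Each amino acid = 1 codon = 3 bp
bp = 63 * 3 = 189 bp

189 bp


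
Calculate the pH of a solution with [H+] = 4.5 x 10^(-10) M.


pH = -log10([H+])
pH = -log10(4.5 x 10^(-10))
pH = 9.3468

9.3468


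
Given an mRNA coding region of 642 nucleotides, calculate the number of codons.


codons = nucleotides / 3
codons = 642 / 3 = 214

214


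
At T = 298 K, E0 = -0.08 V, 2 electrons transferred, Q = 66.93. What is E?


E = E0 - (RT/nF) * ln(Q)
E = -0.08 - (8.314 * 298 / (2 * 96485)) * ln(66.93)
E = -0.134 V

-0.134 V


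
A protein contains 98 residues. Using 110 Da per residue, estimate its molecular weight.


MW = n_residues * 110 Da
MW = 98 * 110
MW = 10780 Da

10780 Da


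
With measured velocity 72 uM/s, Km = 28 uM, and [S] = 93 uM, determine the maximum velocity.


Vmax = v * (Km + [S]) / [S]
Vmax = 72 * (28 + 93) / 93
Vmax = 93.6774 uM/s

93.6774 uM/s


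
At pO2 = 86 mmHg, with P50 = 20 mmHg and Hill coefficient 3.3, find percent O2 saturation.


Y = pO2^n / (P50^n + pO2^n)
Y = 86^3.3 / (20^3.3 + 86^3.3)
Y = 99.19%

99.19%


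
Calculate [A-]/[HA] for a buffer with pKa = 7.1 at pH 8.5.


[A-]/[HA] = 10^(pH - pKa)
= 10^(8.5 - 7.1)
= 25.1189

25.1189


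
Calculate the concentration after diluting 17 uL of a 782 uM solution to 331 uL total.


C2 = C1 * V1 / V2
C2 = 782 * 17 / 331
C2 = 40.1631 uM

40.1631 uM


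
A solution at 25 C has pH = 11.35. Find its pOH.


pOH = 14 - pH
pOH = 14 - 11.35
pOH = 2.65

2.65


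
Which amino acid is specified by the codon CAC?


Standard genetic code lookup.
Codon CAC -> His

His


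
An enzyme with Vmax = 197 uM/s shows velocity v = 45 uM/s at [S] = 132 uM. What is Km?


Km = [S] * (Vmax - v) / v
Km = 132 * (197 - 45) / 45
Km = 445.8667 uM

445.8667 uM


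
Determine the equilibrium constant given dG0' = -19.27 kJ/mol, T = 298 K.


Keq = exp(-dG0 * 1000 / (R * T))
Keq = exp(-(-19.27) * 1000 / (8.314 * 298))
Keq = 2386.9603

2386.9603


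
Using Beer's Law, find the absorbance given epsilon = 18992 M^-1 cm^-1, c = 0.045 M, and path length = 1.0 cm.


A = epsilon * c * l
A = 18992 * 0.045 * 1.0
A = 854.64

854.64


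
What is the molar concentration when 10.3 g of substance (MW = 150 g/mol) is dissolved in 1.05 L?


C = (mass / MW) / volume
C = (10.3 / 150) / 1.05
C = 0.0654 M

0.0654 M


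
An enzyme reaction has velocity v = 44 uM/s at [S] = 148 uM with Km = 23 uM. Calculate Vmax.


Vmax = v * (Km + [S]) / [S]
Vmax = 44 * (23 + 148) / 148
Vmax = 50.8378 uM/s

50.8378 uM/s


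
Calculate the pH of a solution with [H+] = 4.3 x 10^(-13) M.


pH = -log10([H+])
pH = -log10(4.3 x 10^(-13))
pH = 12.3665

12.3665


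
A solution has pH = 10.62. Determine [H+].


[H+] = 10^(-pH)
[H+] = 10^(-10.62)
[H+] = 2.399e-11 M

2.399e-11 M


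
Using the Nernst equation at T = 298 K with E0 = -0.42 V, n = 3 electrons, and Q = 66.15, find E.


E = E0 - (RT/nF) * ln(Q)
E = -0.42 - (8.314 * 298 / (3 * 96485)) * ln(66.15)
E = -0.4559 V

-0.4559 V


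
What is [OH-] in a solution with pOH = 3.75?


[OH-] = 10^(-pOH)
[OH-] = 10^(-3.75)
[OH-] = 1.778e-04 M

1.778e-04 M


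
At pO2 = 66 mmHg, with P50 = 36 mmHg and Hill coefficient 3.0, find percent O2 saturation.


Y = pO2^n / (P50^n + pO2^n)
Y = 66^3.0 / (36^3.0 + 66^3.0)
Y = 86.04%

86.04%


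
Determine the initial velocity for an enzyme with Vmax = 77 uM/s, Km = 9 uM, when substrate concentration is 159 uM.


v = Vmax * [S] / (Km + [S])
v = 77 * 159 / (9 + 159)
v = 72.875 uM/s

72.875 uM/s


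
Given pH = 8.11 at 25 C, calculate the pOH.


pOH = 14 - pH
pOH = 14 - 8.11
pOH = 5.89

5.89


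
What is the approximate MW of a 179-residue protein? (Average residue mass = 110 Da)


MW = n_residues * 110 Da
MW = 179 * 110
MW = 19690 Da

19690 Da


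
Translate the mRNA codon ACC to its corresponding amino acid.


Standard genetic code lookup.
Codon ACC -> Thr

Thr


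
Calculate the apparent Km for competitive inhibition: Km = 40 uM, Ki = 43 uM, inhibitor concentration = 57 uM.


Km_app = Km * (1 + [I]/Ki)
Km_app = 40 * (1 + 57/43)
Km_app = 93.0233 uM

93.0233 uM


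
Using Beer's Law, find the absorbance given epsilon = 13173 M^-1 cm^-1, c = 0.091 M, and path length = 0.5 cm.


A = epsilon * c * l
A = 13173 * 0.091 * 0.5
A = 599.3715

599.3715


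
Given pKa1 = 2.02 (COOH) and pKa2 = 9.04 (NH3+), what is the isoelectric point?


pI = (pKa1 + pKa2) / 2
pI = (2.02 + 9.04) / 2
pI = 5.53

5.53


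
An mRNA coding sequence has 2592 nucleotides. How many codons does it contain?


codons = nucleotides / 3
codons = 2592 / 3 = 864

864


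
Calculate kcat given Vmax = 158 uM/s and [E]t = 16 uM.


kcat = Vmax / [E]t
kcat = 158 / 16
kcat = 9.875 s^-1

9.875 s^-1


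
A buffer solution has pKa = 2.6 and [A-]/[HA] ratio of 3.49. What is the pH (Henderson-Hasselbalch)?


pH = pKa + log10([A-]/[HA])
pH = 2.6 + log10(3.49)
pH = 3.1428

3.1428


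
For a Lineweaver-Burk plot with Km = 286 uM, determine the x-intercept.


x-intercept = -1/Km
= -1/286
= -0.0035 1/uM

-0.0035 1/uM


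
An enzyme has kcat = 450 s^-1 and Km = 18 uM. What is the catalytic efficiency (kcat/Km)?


Catalytic efficiency = kcat / Km
= 450 / 18
= 25.0 uM^-1*s^-1

25.0 uM^-1*s^-1


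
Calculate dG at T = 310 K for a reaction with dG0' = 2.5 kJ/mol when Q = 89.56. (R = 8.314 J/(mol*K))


dG = dG0' + RT * ln(Q) / 1000
dG = 2.5 + 8.314 * 310 * ln(89.56) / 1000
dG = 14.0849 kJ/mol

14.0849 kJ/mol


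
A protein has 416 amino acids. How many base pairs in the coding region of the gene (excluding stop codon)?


Each amino acid = 1 codon = 3 bp
bp = 416 * 3 = 1248 bp

1248 bp


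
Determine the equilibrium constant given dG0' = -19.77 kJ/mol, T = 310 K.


Keq = exp(-dG0 * 1000 / (R * T))
Keq = exp(-(-19.77) * 1000 / (8.314 * 310))
Keq = 2144.5805

2144.5805


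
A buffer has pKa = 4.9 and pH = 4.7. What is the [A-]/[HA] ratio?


[A-]/[HA] = 10^(pH - pKa)
= 10^(4.7 - 4.9)
= 0.631

0.631


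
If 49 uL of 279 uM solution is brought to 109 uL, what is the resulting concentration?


C2 = C1 * V1 / V2
C2 = 279 * 49 / 109
C2 = 125.422 uM

125.422 uM


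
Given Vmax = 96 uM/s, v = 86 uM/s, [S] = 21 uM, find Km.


Km = [S] * (Vmax - v) / v
Km = 21 * (96 - 86) / 86
Km = 2.4419 uM

2.4419 uM


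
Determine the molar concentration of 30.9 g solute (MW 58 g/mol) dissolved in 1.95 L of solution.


C = (mass / MW) / volume
C = (30.9 / 58) / 1.95
C = 0.2732 M

0.2732 M


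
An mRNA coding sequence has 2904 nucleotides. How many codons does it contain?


codons = nucleotides / 3
codons = 2904 / 3 = 968

968


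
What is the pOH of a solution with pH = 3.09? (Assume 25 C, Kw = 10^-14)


pOH = 14 - pH
pOH = 14 - 3.09
pOH = 10.91

10.91


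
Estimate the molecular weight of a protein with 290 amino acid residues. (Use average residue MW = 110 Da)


MW = n_residues * 110 Da
MW = 290 * 110
MW = 31900 Da

31900 Da


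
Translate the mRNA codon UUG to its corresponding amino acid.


Standard genetic code lookup.
Codon UUG -> Leu

Leu


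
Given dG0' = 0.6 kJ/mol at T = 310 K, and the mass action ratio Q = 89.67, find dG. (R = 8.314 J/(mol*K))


dG = dG0' + RT * ln(Q) / 1000
dG = 0.6 + 8.314 * 310 * ln(89.67) / 1000
dG = 12.1881 kJ/mol

12.1881 kJ/mol


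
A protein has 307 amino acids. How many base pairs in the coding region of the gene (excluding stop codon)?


Each amino acid = 1 codon = 3 bp
bp = 307 * 3 = 921 bp

921 bp


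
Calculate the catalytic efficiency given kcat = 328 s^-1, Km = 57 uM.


Catalytic efficiency = kcat / Km
= 328 / 57
= 5.7544 uM^-1*s^-1

5.7544 uM^-1*s^-1


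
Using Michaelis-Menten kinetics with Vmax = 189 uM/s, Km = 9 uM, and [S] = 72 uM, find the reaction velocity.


v = Vmax * [S] / (Km + [S])
v = 189 * 72 / (9 + 72)
v = 168.0 uM/s

168.0 uM/s


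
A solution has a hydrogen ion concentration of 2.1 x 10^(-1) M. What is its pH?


pH = -log10([H+])
pH = -log10(2.1 x 10^(-1))
pH = 0.6778

0.6778


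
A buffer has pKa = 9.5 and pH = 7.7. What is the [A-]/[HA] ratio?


[A-]/[HA] = 10^(pH - pKa)
= 10^(7.7 - 9.5)
= 0.0158

0.0158


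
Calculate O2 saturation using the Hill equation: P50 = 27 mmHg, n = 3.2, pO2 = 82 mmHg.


Y = pO2^n / (P50^n + pO2^n)
Y = 82^3.2 / (27^3.2 + 82^3.2)
Y = 97.22%

97.22%


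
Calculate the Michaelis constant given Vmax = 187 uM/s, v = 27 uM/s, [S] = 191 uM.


Km = [S] * (Vmax - v) / v
Km = 191 * (187 - 27) / 27
Km = 1131.8519 uM

1131.8519 uM


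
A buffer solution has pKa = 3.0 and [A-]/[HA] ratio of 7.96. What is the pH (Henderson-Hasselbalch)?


pH = pKa + log10([A-]/[HA])
pH = 3.0 + log10(7.96)
pH = 3.9009

3.9009


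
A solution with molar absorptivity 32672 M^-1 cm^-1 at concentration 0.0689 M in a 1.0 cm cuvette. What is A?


A = epsilon * c * l
A = 32672 * 0.0689 * 1.0
A = 2251.1008

2251.1008


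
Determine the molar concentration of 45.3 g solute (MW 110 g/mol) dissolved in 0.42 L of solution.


C = (mass / MW) / volume
C = (45.3 / 110) / 0.42
C = 0.9805 M

0.9805 M


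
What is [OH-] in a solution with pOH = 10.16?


[OH-] = 10^(-pOH)
[OH-] = 10^(-10.16)
[OH-] = 6.918e-11 M

6.918e-11 M


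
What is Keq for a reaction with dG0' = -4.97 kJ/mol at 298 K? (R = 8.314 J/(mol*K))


Keq = exp(-dG0 * 1000 / (R * T))
Keq = exp(-(-4.97) * 1000 / (8.314 * 298))
Keq = 7.4335

7.4335


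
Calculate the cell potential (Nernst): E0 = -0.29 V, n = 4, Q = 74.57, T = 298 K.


E = E0 - (RT/nF) * ln(Q)
E = -0.29 - (8.314 * 298 / (4 * 96485)) * ln(74.57)
E = -0.3177 V

-0.3177 V


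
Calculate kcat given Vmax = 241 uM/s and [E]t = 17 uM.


kcat = Vmax / [E]t
kcat = 241 / 17
kcat = 14.1765 s^-1

14.1765 s^-1


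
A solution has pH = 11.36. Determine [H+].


[H+] = 10^(-pH)
[H+] = 10^(-11.36)
[H+] = 4.365e-12 M

4.365e-12 M


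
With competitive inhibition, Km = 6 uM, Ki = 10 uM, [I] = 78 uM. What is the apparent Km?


Km_app = Km * (1 + [I]/Ki)
Km_app = 6 * (1 + 78/10)
Km_app = 52.8 uM

52.8 uM


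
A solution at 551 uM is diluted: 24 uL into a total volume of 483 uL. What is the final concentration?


C2 = C1 * V1 / V2
C2 = 551 * 24 / 483
C2 = 27.3789 uM

27.3789 uM


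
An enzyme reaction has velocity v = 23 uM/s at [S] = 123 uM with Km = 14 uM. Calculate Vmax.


Vmax = v * (Km + [S]) / [S]
Vmax = 23 * (14 + 123) / 123
Vmax = 25.6179 uM/s

25.6179 uM/s


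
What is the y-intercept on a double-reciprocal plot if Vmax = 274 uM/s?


y-intercept = 1/Vmax
= 1/274
= 0.0036 s/uM

0.0036 s/uM


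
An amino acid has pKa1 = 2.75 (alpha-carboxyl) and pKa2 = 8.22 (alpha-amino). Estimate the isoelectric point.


pI = (pKa1 + pKa2) / 2
pI = (2.75 + 8.22) / 2
pI = 5.485

5.485


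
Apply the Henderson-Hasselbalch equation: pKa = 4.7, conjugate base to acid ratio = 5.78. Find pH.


pH = pKa + log10([A-]/[HA])
pH = 4.7 + log10(5.78)
pH = 5.4619

5.4619


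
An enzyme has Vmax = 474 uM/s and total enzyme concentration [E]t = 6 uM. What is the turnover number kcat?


kcat = Vmax / [E]t
kcat = 474 / 6
kcat = 79.0 s^-1

79.0 s^-1


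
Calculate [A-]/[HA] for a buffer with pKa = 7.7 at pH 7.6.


[A-]/[HA] = 10^(pH - pKa)
= 10^(7.6 - 7.7)
= 0.7943

0.7943


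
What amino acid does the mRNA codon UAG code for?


Standard genetic code lookup.
Codon UAG -> Stop

Stop


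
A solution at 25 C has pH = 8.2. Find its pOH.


pOH = 14 - pH
pOH = 14 - 8.2
pOH = 5.8

5.8


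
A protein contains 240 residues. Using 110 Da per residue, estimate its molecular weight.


MW = n_residues * 110 Da
MW = 240 * 110
MW = 26400 Da

26400 Da


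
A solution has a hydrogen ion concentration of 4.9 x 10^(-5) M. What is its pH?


pH = -log10([H+])
pH = -log10(4.9 x 10^(-5))
pH = 4.3098

4.3098


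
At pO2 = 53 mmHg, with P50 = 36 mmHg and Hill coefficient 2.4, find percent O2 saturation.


Y = pO2^n / (P50^n + pO2^n)
Y = 53^2.4 / (36^2.4 + 53^2.4)
Y = 71.67%

71.67%


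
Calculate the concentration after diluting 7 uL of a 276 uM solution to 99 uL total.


C2 = C1 * V1 / V2
C2 = 276 * 7 / 99
C2 = 19.5152 uM

19.5152 uM


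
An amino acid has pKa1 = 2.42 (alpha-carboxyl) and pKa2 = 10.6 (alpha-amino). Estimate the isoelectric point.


pI = (pKa1 + pKa2) / 2
pI = (2.42 + 10.6) / 2
pI = 6.51

6.51


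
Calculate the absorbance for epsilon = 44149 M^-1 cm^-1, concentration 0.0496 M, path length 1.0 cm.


A = epsilon * c * l
A = 44149 * 0.0496 * 1.0
A = 2189.7904

2189.7904


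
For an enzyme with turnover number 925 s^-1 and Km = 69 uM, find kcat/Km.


Catalytic efficiency = kcat / Km
= 925 / 69
= 13.4058 uM^-1*s^-1

13.4058 uM^-1*s^-1


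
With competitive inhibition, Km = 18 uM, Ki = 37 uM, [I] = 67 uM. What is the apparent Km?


Km_app = Km * (1 + [I]/Ki)
Km_app = 18 * (1 + 67/37)
Km_app = 50.5946 uM

50.5946 uM


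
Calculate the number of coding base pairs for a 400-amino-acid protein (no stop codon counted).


Each amino acid = 1 codon = 3 bp
bp = 400 * 3 = 1200 bp

1200 bp


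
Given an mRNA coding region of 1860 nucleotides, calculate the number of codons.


codons = nucleotides / 3
codons = 1860 / 3 = 620

620


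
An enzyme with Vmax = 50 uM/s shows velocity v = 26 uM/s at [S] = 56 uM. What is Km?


Km = [S] * (Vmax - v) / v
Km = 56 * (50 - 26) / 26
Km = 51.6923 uM

51.6923 uM


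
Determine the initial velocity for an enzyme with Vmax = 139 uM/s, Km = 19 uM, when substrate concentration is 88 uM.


v = Vmax * [S] / (Km + [S])
v = 139 * 88 / (19 + 88)
v = 114.3178 uM/s

114.3178 uM/s


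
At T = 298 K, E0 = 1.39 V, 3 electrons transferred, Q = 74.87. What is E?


E = E0 - (RT/nF) * ln(Q)
E = 1.39 - (8.314 * 298 / (3 * 96485)) * ln(74.87)
E = 1.3531 V

1.3531 V


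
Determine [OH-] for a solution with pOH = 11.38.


[OH-] = 10^(-pOH)
[OH-] = 10^(-11.38)
[OH-] = 4.169e-12 M

4.169e-12 M


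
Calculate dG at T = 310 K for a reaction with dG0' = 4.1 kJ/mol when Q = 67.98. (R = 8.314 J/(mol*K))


dG = dG0' + RT * ln(Q) / 1000
dG = 4.1 + 8.314 * 310 * ln(67.98) / 1000
dG = 14.9743 kJ/mol

14.9743 kJ/mol


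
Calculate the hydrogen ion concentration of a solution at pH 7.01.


[H+] = 10^(-pH)
[H+] = 10^(-7.01)
[H+] = 9.772e-08 M

9.772e-08 M


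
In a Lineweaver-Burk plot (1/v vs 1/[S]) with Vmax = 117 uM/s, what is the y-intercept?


y-intercept = 1/Vmax
= 1/117
= 0.0085 s/uM

0.0085 s/uM


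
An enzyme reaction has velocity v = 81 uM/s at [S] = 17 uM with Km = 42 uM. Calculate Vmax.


Vmax = v * (Km + [S]) / [S]
Vmax = 81 * (42 + 17) / 17
Vmax = 281.1176 uM/s

281.1176 uM/s


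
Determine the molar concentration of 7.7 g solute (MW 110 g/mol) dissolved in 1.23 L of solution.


C = (mass / MW) / volume
C = (7.7 / 110) / 1.23
C = 0.0569 M

0.0569 M


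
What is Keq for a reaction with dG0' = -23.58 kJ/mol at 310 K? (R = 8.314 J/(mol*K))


Keq = exp(-dG0 * 1000 / (R * T))
Keq = exp(-(-23.58) * 1000 / (8.314 * 310))
Keq = 9404.7254

9404.7254


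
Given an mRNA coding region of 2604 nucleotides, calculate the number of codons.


codons = nucleotides / 3
codons = 2604 / 3 = 868

868


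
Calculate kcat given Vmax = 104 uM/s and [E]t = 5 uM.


kcat = Vmax / [E]t
kcat = 104 / 5
kcat = 20.8 s^-1

20.8 s^-1


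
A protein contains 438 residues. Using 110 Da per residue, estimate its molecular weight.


MW = n_residues * 110 Da
MW = 438 * 110
MW = 48180 Da

48180 Da


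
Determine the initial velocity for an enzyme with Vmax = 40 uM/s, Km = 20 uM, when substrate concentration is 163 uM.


v = Vmax * [S] / (Km + [S])
v = 40 * 163 / (20 + 163)
v = 35.6284 uM/s

35.6284 uM/s


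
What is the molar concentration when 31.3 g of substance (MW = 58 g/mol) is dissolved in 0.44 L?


C = (mass / MW) / volume
C = (31.3 / 58) / 0.44
C = 1.2265 M

1.2265 M


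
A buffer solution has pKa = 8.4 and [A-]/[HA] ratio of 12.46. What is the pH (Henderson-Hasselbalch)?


pH = pKa + log10([A-]/[HA])
pH = 8.4 + log10(12.46)
pH = 9.4955

9.4955


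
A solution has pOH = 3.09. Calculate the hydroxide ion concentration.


[OH-] = 10^(-pOH)
[OH-] = 10^(-3.09)
[OH-] = 8.128e-04 M

8.128e-04 M


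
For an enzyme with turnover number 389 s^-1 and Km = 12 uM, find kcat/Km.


Catalytic efficiency = kcat / Km
= 389 / 12
= 32.4167 uM^-1*s^-1

32.4167 uM^-1*s^-1


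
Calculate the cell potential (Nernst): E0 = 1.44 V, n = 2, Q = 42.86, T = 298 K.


E = E0 - (RT/nF) * ln(Q)
E = 1.44 - (8.314 * 298 / (2 * 96485)) * ln(42.86)
E = 1.3918 V

1.3918 V


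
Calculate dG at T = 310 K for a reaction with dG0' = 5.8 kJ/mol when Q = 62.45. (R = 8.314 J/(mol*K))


dG = dG0' + RT * ln(Q) / 1000
dG = 5.8 + 8.314 * 310 * ln(62.45) / 1000
dG = 16.4557 kJ/mol

16.4557 kJ/mol


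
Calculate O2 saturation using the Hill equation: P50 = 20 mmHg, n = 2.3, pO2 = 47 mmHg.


Y = pO2^n / (P50^n + pO2^n)
Y = 47^2.3 / (20^2.3 + 47^2.3)
Y = 87.71%

87.71%


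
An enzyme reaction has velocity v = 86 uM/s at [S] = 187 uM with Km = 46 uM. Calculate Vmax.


Vmax = v * (Km + [S]) / [S]
Vmax = 86 * (46 + 187) / 187
Vmax = 107.1551 uM/s

107.1551 uM/s


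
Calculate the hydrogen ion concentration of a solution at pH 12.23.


[H+] = 10^(-pH)
[H+] = 10^(-12.23)
[H+] = 5.888e-13 M

5.888e-13 M


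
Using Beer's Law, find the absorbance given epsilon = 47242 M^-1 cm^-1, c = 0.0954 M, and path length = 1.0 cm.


A = epsilon * c * l
A = 47242 * 0.0954 * 1.0
A = 4506.8868

4506.8868


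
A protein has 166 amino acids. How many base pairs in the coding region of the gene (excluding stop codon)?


Each amino acid = 1 codon = 3 bp
bp = 166 * 3 = 498 bp

498 bp


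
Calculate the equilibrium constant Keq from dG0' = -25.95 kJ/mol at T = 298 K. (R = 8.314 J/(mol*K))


Keq = exp(-dG0 * 1000 / (R * T))
Keq = exp(-(-25.95) * 1000 / (8.314 * 298))
Keq = 35382.1957

35382.1957


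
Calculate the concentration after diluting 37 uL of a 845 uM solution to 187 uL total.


C2 = C1 * V1 / V2
C2 = 845 * 37 / 187
C2 = 167.1925 uM

167.1925 uM


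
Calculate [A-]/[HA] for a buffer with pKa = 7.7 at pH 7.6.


[A-]/[HA] = 10^(pH - pKa)
= 10^(7.6 - 7.7)
= 0.7943

0.7943


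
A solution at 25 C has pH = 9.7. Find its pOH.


pOH = 14 - pH
pOH = 14 - 9.7
pOH = 4.3

4.3


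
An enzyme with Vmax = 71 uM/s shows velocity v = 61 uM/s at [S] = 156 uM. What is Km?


Km = [S] * (Vmax - v) / v
Km = 156 * (71 - 61) / 61
Km = 25.5738 uM

25.5738 uM


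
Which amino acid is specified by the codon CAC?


Standard genetic code lookup.
Codon CAC -> His

His
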